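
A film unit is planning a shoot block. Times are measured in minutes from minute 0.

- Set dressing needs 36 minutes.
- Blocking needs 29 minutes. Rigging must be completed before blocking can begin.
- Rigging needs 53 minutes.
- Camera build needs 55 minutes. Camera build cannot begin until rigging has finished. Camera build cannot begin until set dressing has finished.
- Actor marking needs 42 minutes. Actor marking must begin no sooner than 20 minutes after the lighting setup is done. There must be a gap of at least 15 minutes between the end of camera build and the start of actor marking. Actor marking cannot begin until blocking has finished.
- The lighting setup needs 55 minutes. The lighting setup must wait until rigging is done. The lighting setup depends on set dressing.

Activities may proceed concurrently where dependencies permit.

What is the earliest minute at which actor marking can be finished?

170

Set dressing can start immediately at minute 0; it finishes at minute 36.
Rigging can start immediately at minute 0; it finishes at minute 53.
Blocking waits on rigging (finishes minute 53), so it starts at minute 53 and finishes at 53 + 29 = minute 82.
Camera build has to wait for rigging (finishes minute 53); set dressing (finishes minute 36). The latest of these is minute 53, so camera build runs minute 53 to 53 + 55 = minute 108.
The lighting setup cannot start until rigging (finishes minute 53); set dressing (finishes minute 36). The controlling bound is minute 53, so the lighting setup finishes at 53 + 55 = minute 108.
For actor marking: the lighting setup (finishes minute 108, plus 20-minute gap → minute 128); camera build (finishes minute 108, plus 15-minute gap → minute 123); blocking (finishes minute 82). Taking the maximum gives a start of minute 128, and it finishes at 128 + 42 = minute 170.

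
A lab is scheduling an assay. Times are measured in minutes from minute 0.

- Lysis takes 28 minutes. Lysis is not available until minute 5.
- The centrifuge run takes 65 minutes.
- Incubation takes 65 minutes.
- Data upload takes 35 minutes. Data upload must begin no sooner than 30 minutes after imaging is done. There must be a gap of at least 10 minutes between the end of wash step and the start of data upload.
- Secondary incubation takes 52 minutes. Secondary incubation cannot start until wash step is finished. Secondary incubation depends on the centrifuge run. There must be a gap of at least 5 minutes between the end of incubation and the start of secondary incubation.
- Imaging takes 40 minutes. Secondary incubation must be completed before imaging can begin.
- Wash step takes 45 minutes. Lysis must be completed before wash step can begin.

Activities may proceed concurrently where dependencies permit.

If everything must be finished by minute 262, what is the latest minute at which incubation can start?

Nothing follows data upload; the deadline of minute 262 is its only limit. It must start by 262 − 35 = minute 227.
Since data upload (must start by minute 227, minus 30-minute gap → minute 197) depends on it, imaging must finish by minute 197. Backing off its 40-minute duration gives a latest start of minute 157.
Secondary incubation feeds into imaging (must start by minute 157); so secondary incubation must finish by minute 157 and therefore start by minute 105.
Incubation feeds into secondary incubation (must start by minute 105, minus 5-minute gap → minute 100); so incubation must finish by minute 100 and therefore start by minute 35.

35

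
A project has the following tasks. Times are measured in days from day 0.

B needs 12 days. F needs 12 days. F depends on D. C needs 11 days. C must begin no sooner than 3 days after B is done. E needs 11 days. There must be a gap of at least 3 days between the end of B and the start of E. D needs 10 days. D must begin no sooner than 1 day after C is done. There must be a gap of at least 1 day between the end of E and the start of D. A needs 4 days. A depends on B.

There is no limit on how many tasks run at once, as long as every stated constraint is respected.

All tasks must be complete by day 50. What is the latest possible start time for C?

F must finish by day 50; it takes 12 days, so it must start by 50 − 12 = day 38.
D must finish before F (must start by day 38). With a 10-day duration, D must start by 38 − 10 = day 28.
C has to be done before D (must start by day 28, minus 1-day gap → day 27). That means finishing by day 27, i.e. starting by 27 − 11 = day 16.

16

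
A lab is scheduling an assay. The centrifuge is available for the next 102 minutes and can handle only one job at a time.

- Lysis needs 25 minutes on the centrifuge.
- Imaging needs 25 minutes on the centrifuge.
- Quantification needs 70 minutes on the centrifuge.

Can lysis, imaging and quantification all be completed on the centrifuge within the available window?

Running back to back, the jobs need 25 + 25 + 70 = 120 minutes on the centrifuge.
Since 120 > 102, they cannot all fit.

No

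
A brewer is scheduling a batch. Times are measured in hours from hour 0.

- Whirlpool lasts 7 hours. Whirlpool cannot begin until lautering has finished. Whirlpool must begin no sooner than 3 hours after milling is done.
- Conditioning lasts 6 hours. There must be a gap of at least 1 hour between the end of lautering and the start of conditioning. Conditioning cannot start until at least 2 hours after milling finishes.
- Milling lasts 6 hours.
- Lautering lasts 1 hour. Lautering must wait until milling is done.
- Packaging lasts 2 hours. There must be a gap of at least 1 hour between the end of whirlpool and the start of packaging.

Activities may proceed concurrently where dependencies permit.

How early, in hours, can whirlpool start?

Nothing blocks milling, so it runs from hour 0 to hour 6.
Lautering cannot begin until milling (finishes hour 6). It runs from hour 6 to 6 + 1 = hour 7.
Whirlpool waits on lautering (finishes hour 7); milling (finishes hour 6, plus 3-hour gap → hour 9). The latest of these is hour 9, which is the earliest whirlpool can start.

9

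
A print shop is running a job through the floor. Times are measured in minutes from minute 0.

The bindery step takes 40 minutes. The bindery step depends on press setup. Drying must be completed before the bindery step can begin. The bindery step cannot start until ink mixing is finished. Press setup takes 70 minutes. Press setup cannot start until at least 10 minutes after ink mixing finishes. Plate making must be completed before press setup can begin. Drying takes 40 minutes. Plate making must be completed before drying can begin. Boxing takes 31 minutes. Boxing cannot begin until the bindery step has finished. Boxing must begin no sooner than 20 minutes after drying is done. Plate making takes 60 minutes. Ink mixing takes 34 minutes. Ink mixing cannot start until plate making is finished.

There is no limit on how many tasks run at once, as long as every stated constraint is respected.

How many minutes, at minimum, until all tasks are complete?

Nothing blocks plate making, so it runs from minute 0 to minute 60.
Drying cannot begin until plate making (finishes minute 60). It runs from minute 60 to 60 + 40 = minute 100.
Ink mixing waits on plate making (finishes minute 60), so it starts at minute 60 and finishes at 60 + 34 = minute 94.
Press setup needs all of ink mixing (finishes minute 94, plus 10-minute gap → minute 104); plate making (finishes minute 60). That puts its earliest start at minute 104; it finishes at 104 + 70 = minute 174.
The bindery step has to wait for press setup (finishes minute 174); drying (finishes minute 100); ink mixing (finishes minute 94). The latest of these is minute 174, so the bindery step runs minute 174 to 174 + 40 = minute 214.
Boxing cannot start until the bindery step (finishes minute 214); drying (finishes minute 100, plus 20-minute gap → minute 120). The controlling bound is minute 214, so boxing finishes at 214 + 31 = minute 245.
All tasks are finished once the last one completes. Finish times: Plate making at 60, Ink mixing at 94, Press setup at 174, Drying at 100, The bindery step at 214, Boxing at 245. The latest is minute 245.

245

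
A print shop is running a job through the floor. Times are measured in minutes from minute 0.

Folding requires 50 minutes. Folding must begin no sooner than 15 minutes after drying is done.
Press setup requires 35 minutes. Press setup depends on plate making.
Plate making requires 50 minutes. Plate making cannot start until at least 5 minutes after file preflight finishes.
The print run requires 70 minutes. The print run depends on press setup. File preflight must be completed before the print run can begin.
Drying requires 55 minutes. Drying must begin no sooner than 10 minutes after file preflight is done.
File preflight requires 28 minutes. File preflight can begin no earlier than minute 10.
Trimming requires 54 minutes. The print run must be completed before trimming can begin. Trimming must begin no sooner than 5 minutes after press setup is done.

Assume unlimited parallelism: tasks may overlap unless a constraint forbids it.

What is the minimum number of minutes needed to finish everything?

252

File preflight cannot begin until its own release at minute 10. It runs from minute 10 to 10 + 28 = minute 38.
Drying waits on file preflight (finishes minute 38, plus 10-minute gap → minute 48), so it starts at minute 48 and finishes at 48 + 55 = minute 103.
Folding waits on drying (finishes minute 103, plus 15-minute gap → minute 118), so it starts at minute 118 and finishes at 118 + 50 = minute 168.
Plate making cannot begin until file preflight (finishes minute 38, plus 5-minute gap → minute 43). It runs from minute 43 to 43 + 50 = minute 93.
Press setup cannot begin until plate making (finishes minute 93). It runs from minute 93 to 93 + 35 = minute 128.
For the print run: press setup (finishes minute 128); file preflight (finishes minute 38). Taking the maximum gives a start of minute 128, and it finishes at 128 + 70 = minute 198.
For trimming: the print run (finishes minute 198); press setup (finishes minute 128, plus 5-minute gap → minute 133). Taking the maximum gives a start of minute 198, and it finishes at 198 + 54 = minute 252.
All tasks are finished once the last one completes. Finish times: File preflight at 38, Plate making at 93, Press setup at 128, The print run at 198, Drying at 103, Trimming at 252, Folding at 168. The latest is minute 252.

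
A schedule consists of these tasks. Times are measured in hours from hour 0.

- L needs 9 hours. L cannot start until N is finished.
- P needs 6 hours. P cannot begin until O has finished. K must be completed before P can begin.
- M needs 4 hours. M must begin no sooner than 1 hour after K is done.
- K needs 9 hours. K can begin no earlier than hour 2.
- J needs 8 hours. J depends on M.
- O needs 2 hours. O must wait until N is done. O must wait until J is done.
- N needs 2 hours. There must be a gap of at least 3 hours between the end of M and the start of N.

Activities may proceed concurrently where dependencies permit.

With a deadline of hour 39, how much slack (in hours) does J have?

7

K waits on its own release at hour 2, so it starts at hour 2 and finishes at 2 + 9 = hour 11.
M cannot begin until K (finishes hour 11, plus 1-hour gap → hour 12). It runs from hour 12 to 12 + 4 = hour 16.
J cannot begin until M (finishes hour 16). It runs from hour 16 to 16 + 8 = hour 24.

Working backward from the deadline:
P has no dependents, so it just needs to finish by hour 39. Starting by 39 − 6 = hour 33 achieves that.
O must finish before P (must start by hour 33). With a 2-hour duration, O must start by 33 − 2 = hour 31.
J must finish before O (must start by hour 31). With an 8-hour duration, J must start by 31 − 8 = hour 23.
So J can start as early as hour 16 and as late as hour 23, giving 23 − 16 = 7 hours of slack.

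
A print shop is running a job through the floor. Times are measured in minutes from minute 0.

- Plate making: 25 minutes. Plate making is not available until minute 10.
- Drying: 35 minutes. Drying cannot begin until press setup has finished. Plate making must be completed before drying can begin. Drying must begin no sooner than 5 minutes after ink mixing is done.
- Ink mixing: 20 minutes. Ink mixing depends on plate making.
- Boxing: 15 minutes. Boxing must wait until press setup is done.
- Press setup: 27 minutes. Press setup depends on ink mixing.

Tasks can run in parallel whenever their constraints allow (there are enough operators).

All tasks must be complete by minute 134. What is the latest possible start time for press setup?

Drying has no dependents, so it just needs to finish by minute 134. Starting by 134 − 35 = minute 99 achieves that.
To finish by minute 134, boxing (duration 15) must start no later than minute 119.
Press setup has several dependents: drying (must start by minute 99); boxing (must start by minute 119). The earliest of those limits is minute 99, so press setup must start by 99 − 27 = minute 72.

72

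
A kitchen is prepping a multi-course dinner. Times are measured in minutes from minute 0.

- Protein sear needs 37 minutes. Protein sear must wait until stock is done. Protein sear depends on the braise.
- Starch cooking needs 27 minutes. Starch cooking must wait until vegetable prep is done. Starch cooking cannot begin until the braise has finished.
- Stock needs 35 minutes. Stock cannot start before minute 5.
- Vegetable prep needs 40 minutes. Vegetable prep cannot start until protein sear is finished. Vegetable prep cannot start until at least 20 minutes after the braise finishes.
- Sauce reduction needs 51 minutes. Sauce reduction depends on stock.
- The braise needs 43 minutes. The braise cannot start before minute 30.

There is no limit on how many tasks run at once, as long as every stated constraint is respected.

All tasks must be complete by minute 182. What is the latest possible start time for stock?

43

Nothing follows starch cooking; the deadline of minute 182 is its only limit. It must start by 182 − 27 = minute 155.
Vegetable prep must finish before starch cooking (must start by minute 155). With a 40-minute duration, vegetable prep must start by 155 − 40 = minute 115.
Protein sear must finish before vegetable prep (must start by minute 115). With a 37-minute duration, protein sear must start by 115 − 37 = minute 78.
Nothing follows sauce reduction; the deadline of minute 182 is its only limit. It must start by 182 − 51 = minute 131.
Stock must finish in time for protein sear (must start by minute 78); sauce reduction (must start by minute 131). The tightest is minute 78, so stock must start by 78 − 35 = minute 43.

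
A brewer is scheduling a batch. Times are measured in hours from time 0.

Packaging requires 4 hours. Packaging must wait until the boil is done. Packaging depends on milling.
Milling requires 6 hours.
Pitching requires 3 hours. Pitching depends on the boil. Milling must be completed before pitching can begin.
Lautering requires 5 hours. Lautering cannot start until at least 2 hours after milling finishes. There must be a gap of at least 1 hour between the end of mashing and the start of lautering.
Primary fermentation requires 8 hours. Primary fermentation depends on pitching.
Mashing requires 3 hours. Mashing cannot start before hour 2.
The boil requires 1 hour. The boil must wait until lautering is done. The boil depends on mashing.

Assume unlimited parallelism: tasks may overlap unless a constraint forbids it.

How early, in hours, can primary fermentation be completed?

After its own release at hour 2, mashing can start at hour 2 and finishes at hour 5.
Milling has no prerequisites, so it starts at hour 0 and finishes at hour 6.
Lautering needs all of milling (finishes hour 6, plus 2-hour gap → hour 8); mashing (finishes hour 5, plus 1-hour gap → hour 6). That puts its earliest start at hour 8; it finishes at 8 + 5 = hour 13.
For the boil: lautering (finishes hour 13); mashing (finishes hour 5). Taking the maximum gives a start of hour 13, and it finishes at 13 + 1 = hour 14.
Pitching needs all of the boil (finishes hour 14); milling (finishes hour 6). That puts its earliest start at hour 14; it finishes at 14 + 3 = hour 17.
Primary fermentation cannot begin until pitching (finishes hour 17). It runs from hour 17 to 17 + 8 = hour 25.

25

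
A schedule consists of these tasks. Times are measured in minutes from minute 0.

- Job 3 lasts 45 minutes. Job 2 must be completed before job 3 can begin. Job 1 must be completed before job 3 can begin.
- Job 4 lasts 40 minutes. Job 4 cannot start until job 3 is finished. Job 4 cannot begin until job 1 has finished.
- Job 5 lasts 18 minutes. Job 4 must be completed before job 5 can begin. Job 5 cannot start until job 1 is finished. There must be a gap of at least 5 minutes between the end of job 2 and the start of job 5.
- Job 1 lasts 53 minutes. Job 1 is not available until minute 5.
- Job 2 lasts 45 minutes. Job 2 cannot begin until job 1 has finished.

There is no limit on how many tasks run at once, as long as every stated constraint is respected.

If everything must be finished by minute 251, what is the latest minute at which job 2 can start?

Job 5 must finish by minute 251; it takes 18 minutes, so it must start by 251 − 18 = minute 233.
Job 4 has to be done before job 5 (must start by minute 233). That means finishing by minute 233, i.e. starting by 233 − 40 = minute 193.
Job 3 must finish before job 4 (must start by minute 193). With a 45-minute duration, job 3 must start by 193 − 45 = minute 148.
Job 2 feeds job 3 (must start by minute 148); job 5 (must start by minute 233, minus 5-minute gap → minute 228). Taking the minimum, job 2 must finish by minute 148 and start by 148 − 45 = minute 103.

103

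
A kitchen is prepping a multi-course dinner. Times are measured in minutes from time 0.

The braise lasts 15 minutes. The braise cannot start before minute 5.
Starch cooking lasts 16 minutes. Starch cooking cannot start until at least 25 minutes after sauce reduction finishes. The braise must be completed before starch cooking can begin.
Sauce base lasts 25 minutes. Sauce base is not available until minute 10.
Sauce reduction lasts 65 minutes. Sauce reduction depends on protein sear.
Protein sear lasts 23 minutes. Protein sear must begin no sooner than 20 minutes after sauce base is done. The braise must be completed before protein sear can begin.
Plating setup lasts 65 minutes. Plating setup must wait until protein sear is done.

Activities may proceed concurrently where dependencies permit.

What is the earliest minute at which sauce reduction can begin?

78

The braise waits on its own release at minute 5, so it starts at minute 5 and finishes at 5 + 15 = minute 20.
Sauce base cannot begin until its own release at minute 10. It runs from minute 10 to 10 + 25 = minute 35.
Protein sear needs all of sauce base (finishes minute 35, plus 20-minute gap → minute 55); the braise (finishes minute 20). That puts its earliest start at minute 55; it finishes at 55 + 23 = minute 78.
Sauce reduction waits on protein sear (finishes minute 78), so the earliest it can start is minute 78.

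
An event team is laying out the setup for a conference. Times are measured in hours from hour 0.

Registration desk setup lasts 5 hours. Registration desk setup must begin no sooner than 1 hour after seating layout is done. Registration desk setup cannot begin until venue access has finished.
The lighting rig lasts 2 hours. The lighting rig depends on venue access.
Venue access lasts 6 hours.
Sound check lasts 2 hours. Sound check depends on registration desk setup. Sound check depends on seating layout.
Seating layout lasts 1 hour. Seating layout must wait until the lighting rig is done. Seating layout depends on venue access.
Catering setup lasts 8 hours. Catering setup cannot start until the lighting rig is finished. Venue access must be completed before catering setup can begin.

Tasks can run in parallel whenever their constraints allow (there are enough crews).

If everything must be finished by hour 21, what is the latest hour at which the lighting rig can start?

Nothing follows sound check; the deadline of hour 21 is its only limit. It must start by 21 − 2 = hour 19.
Since sound check (must start by hour 19) depends on it, registration desk setup must finish by hour 19. Backing off its 5-hour duration gives a latest start of hour 14.
For seating layout: registration desk setup (must start by hour 14, minus 1-hour gap → hour 13); sound check (must start by hour 19). The most restrictive is hour 13; with a 1-hour duration, seating layout must start by hour 12.
To finish by hour 21, catering setup (duration 8) must start no later than hour 13.
The lighting rig feeds seating layout (must start by hour 12); catering setup (must start by hour 13). Taking the minimum, the lighting rig must finish by hour 12 and start by 12 − 2 = hour 10.

10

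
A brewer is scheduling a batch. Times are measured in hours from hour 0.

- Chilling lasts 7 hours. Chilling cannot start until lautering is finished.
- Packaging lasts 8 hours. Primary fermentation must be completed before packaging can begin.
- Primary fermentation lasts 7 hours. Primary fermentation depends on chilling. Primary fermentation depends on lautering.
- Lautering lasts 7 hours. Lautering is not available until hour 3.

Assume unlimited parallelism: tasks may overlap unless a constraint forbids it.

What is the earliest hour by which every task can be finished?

32

Lautering waits on its own release at hour 3, so it starts at hour 3 and finishes at 3 + 7 = hour 10.
After lautering (finishes hour 10), chilling can start at hour 10 and finishes at hour 17.
For primary fermentation: chilling (finishes hour 17); lautering (finishes hour 10). Taking the maximum gives a start of hour 17, and it finishes at 17 + 7 = hour 24.
Packaging waits on primary fermentation (finishes hour 24), so it starts at hour 24 and finishes at 24 + 8 = hour 32.
All tasks are finished once the last one completes. Finish times: Lautering at 10, Chilling at 17, Primary fermentation at 24, Packaging at 32. The latest is hour 32.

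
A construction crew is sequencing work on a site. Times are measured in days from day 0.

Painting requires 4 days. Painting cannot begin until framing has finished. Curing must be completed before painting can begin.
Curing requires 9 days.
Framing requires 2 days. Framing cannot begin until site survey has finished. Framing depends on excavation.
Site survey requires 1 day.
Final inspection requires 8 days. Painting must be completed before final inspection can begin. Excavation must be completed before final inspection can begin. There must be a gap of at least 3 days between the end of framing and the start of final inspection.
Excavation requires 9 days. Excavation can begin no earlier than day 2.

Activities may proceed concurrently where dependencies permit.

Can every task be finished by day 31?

Yes

Nothing blocks curing, so it runs from day 0 to day 9.
Excavation cannot begin until its own release at day 2. It runs from day 2 to 2 + 9 = day 11.
Site survey can start immediately at day 0; it finishes at day 1.
Framing cannot start until site survey (finishes day 1); excavation (finishes day 11). The controlling bound is day 11, so framing finishes at 11 + 2 = day 13.
Painting cannot start until framing (finishes day 13); curing (finishes day 9). The controlling bound is day 13, so painting finishes at 13 + 4 = day 17.
Final inspection needs all of painting (finishes day 17); excavation (finishes day 11); framing (finishes day 13, plus 3-day gap → day 16). That puts its earliest start at day 17; it finishes at 17 + 8 = day 25.
Every task is finished by day 25, which is no later than the deadline of 31, so the schedule is feasible.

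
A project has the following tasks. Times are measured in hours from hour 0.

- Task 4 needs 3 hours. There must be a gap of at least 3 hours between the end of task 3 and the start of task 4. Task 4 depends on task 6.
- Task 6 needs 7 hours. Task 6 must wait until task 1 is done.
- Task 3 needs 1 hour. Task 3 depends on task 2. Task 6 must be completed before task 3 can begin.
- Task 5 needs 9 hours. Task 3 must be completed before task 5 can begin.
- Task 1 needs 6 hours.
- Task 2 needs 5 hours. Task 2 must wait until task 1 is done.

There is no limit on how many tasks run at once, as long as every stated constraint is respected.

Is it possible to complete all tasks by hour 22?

No

Task 1 can start immediately at hour 0; it finishes at hour 6.
Task 6 cannot begin until task 1 (finishes hour 6). It runs from hour 6 to 6 + 7 = hour 13.
Task 2 waits on task 1 (finishes hour 6), so it starts at hour 6 and finishes at 6 + 5 = hour 11.
Task 3 has to wait for task 2 (finishes hour 11); task 6 (finishes hour 13). The latest of these is hour 13, so task 3 runs hour 13 to 13 + 1 = hour 14.
Task 5 waits on task 3 (finishes hour 14), so it starts at hour 14 and finishes at 14 + 9 = hour 23.
For task 4: task 3 (finishes hour 14, plus 3-hour gap → hour 17); task 6 (finishes hour 13). Taking the maximum gives a start of hour 17, and it finishes at 17 + 3 = hour 20.
The earliest everything can be done is hour 23, which is after the deadline of 22, so it is not possible.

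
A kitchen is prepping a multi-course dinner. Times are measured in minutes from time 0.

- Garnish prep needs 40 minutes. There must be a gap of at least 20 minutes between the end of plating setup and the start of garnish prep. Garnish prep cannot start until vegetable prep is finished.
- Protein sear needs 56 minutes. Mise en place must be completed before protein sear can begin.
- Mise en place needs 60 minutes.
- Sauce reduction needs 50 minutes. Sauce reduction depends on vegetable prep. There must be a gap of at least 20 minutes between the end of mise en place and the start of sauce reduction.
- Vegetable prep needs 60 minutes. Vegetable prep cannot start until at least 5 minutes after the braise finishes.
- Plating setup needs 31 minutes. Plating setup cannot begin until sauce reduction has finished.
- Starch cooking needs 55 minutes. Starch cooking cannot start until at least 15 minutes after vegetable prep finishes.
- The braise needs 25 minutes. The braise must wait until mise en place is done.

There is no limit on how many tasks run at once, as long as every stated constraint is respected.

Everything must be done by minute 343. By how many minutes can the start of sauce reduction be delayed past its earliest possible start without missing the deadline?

52

Mise en place can start immediately at minute 0; it finishes at minute 60.
After mise en place (finishes minute 60), the braise can start at minute 60 and finishes at minute 85.
Vegetable prep cannot begin until the braise (finishes minute 85, plus 5-minute gap → minute 90). It runs from minute 90 to 90 + 60 = minute 150.
Sauce reduction needs all of vegetable prep (finishes minute 150); mise en place (finishes minute 60, plus 20-minute gap → minute 80). That puts its earliest start at minute 150; it finishes at 150 + 50 = minute 200.

Working backward from the deadline:
Garnish prep must finish by minute 343; it takes 40 minutes, so it must start by 343 − 40 = minute 303.
Plating setup feeds into garnish prep (must start by minute 303, minus 20-minute gap → minute 283); so plating setup must finish by minute 283 and therefore start by minute 252.
Since plating setup (must start by minute 252) depends on it, sauce reduction must finish by minute 252. Backing off its 50-minute duration gives a latest start of minute 202.
So sauce reduction can start as early as minute 150 and as late as minute 202, giving 202 − 150 = 52 minutes of slack.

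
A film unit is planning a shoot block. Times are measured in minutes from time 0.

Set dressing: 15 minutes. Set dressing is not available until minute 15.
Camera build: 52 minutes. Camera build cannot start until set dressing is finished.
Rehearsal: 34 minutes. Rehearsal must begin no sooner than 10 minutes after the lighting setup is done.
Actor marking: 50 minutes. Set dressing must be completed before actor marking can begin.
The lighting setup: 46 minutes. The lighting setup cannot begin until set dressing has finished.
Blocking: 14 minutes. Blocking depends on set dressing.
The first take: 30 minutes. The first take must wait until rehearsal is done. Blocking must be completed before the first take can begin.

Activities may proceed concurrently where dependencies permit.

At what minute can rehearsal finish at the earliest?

Set dressing cannot begin until its own release at minute 15. It runs from minute 15 to 15 + 15 = minute 30.
After set dressing (finishes minute 30), the lighting setup can start at minute 30 and finishes at minute 76.
Rehearsal waits on the lighting setup (finishes minute 76, plus 10-minute gap → minute 86), so it starts at minute 86 and finishes at 86 + 34 = minute 120.

120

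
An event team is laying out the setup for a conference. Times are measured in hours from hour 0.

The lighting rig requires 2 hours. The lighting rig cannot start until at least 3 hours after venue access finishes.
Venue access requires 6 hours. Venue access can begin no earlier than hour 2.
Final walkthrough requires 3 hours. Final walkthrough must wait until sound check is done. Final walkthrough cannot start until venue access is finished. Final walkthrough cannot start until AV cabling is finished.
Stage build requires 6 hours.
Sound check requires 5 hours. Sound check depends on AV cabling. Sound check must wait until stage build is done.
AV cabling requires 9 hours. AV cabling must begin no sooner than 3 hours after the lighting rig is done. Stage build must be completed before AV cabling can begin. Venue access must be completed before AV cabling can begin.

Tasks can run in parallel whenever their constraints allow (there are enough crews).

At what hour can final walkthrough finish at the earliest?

33

Stage build has no prerequisites, so it starts at hour 0 and finishes at hour 6.
After its own release at hour 2, venue access can start at hour 2 and finishes at hour 8.
The lighting rig waits on venue access (finishes hour 8, plus 3-hour gap → hour 11), so it starts at hour 11 and finishes at 11 + 2 = hour 13.
For AV cabling: the lighting rig (finishes hour 13, plus 3-hour gap → hour 16); stage build (finishes hour 6); venue access (finishes hour 8). Taking the maximum gives a start of hour 16, and it finishes at 16 + 9 = hour 25.
Sound check cannot start until AV cabling (finishes hour 25); stage build (finishes hour 6). The controlling bound is hour 25, so sound check finishes at 25 + 5 = hour 30.
Final walkthrough cannot start until sound check (finishes hour 30); venue access (finishes hour 8); AV cabling (finishes hour 25). The controlling bound is hour 30, so final walkthrough finishes at 30 + 3 = hour 33.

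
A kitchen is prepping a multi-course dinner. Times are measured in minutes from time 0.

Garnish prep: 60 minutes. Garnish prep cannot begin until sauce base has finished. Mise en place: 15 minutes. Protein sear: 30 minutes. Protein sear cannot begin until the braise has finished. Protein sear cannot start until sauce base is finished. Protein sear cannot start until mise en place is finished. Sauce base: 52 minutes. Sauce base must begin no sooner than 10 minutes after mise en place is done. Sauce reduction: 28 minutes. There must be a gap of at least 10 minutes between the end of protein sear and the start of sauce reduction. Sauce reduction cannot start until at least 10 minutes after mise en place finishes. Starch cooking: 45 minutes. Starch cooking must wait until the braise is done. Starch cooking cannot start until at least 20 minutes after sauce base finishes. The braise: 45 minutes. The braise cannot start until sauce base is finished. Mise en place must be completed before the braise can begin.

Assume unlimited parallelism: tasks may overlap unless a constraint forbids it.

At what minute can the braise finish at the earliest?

Mise en place can start immediately at minute 0; it finishes at minute 15.
Sauce base cannot begin until mise en place (finishes minute 15, plus 10-minute gap → minute 25). It runs from minute 25 to 25 + 52 = minute 77.
For the braise: sauce base (finishes minute 77); mise en place (finishes minute 15). Taking the maximum gives a start of minute 77, and it finishes at 77 + 45 = minute 122.

122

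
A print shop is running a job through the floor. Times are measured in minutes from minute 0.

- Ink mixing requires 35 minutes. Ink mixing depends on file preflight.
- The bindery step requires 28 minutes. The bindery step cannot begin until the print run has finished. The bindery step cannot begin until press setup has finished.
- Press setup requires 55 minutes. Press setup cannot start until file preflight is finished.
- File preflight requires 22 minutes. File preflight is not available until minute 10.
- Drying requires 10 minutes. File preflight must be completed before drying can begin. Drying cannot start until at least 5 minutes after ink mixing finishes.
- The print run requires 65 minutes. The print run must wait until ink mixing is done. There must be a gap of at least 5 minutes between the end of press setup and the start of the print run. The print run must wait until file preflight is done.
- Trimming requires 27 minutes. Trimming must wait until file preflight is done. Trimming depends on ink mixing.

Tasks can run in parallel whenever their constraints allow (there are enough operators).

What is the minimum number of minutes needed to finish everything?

File preflight cannot begin until its own release at minute 10. It runs from minute 10 to 10 + 22 = minute 32.
Press setup cannot begin until file preflight (finishes minute 32). It runs from minute 32 to 32 + 55 = minute 87.
Ink mixing waits on file preflight (finishes minute 32), so it starts at minute 32 and finishes at 32 + 35 = minute 67.
Trimming cannot start until file preflight (finishes minute 32); ink mixing (finishes minute 67). The controlling bound is minute 67, so trimming finishes at 67 + 27 = minute 94.
For drying: file preflight (finishes minute 32); ink mixing (finishes minute 67, plus 5-minute gap → minute 72). Taking the maximum gives a start of minute 72, and it finishes at 72 + 10 = minute 82.
The print run cannot start until ink mixing (finishes minute 67); press setup (finishes minute 87, plus 5-minute gap → minute 92); file preflight (finishes minute 32). The controlling bound is minute 92, so the print run finishes at 92 + 65 = minute 157.
The bindery step cannot start until the print run (finishes minute 157); press setup (finishes minute 87). The controlling bound is minute 157, so the bindery step finishes at 157 + 28 = minute 185.
All tasks are finished once the last one completes. Finish times: File preflight at 32, Ink mixing at 67, Press setup at 87, The print run at 157, Drying at 82, Trimming at 94, The bindery step at 185. The latest is minute 185.

185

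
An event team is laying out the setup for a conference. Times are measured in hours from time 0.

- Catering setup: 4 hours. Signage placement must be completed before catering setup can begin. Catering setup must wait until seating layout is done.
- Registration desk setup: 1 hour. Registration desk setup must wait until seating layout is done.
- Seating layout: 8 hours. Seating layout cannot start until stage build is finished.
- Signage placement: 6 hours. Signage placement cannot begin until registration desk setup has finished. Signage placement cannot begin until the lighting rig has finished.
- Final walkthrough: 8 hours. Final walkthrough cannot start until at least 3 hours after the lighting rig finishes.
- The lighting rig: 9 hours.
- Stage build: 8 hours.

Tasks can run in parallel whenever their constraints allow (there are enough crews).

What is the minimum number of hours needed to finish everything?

27

The lighting rig has no prerequisites, so it starts at hour 0 and finishes at hour 9.
Final walkthrough waits on the lighting rig (finishes hour 9, plus 3-hour gap → hour 12), so it starts at hour 12 and finishes at 12 + 8 = hour 20.
Stage build can start immediately at hour 0; it finishes at hour 8.
Seating layout cannot begin until stage build (finishes hour 8). It runs from hour 8 to 8 + 8 = hour 16.
Registration desk setup waits on seating layout (finishes hour 16), so it starts at hour 16 and finishes at 16 + 1 = hour 17.
Signage placement needs all of registration desk setup (finishes hour 17); the lighting rig (finishes hour 9). That puts its earliest start at hour 17; it finishes at 17 + 6 = hour 23.
Catering setup cannot start until signage placement (finishes hour 23); seating layout (finishes hour 16). The controlling bound is hour 23, so catering setup finishes at 23 + 4 = hour 27.
All tasks are finished once the last one completes. Finish times: Stage build at 8, The lighting rig at 9, Seating layout at 16, Registration desk setup at 17, Signage placement at 23, Catering setup at 27, Final walkthrough at 20. The latest is hour 27.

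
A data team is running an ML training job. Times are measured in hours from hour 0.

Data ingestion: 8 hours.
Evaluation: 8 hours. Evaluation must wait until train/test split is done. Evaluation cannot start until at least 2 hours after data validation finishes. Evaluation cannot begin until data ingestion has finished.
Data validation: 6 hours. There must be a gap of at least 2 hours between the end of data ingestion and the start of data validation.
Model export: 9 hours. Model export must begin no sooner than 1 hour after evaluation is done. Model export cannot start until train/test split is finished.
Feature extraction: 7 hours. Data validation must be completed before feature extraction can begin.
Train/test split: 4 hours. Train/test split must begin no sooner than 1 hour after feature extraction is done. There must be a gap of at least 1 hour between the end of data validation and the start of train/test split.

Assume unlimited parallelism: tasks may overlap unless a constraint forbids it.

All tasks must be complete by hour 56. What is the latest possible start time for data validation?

20

To finish by hour 56, model export (duration 9) must start no later than hour 47.
Evaluation must finish before model export (must start by hour 47, minus 1-hour gap → hour 46). With an 8-hour duration, evaluation must start by 46 − 8 = hour 38.
For train/test split: evaluation (must start by hour 38); model export (must start by hour 47). The most restrictive is hour 38; with a 4-hour duration, train/test split must start by hour 34.
Since train/test split (must start by hour 34, minus 1-hour gap → hour 33) depends on it, feature extraction must finish by hour 33. Backing off its 7-hour duration gives a latest start of hour 26.
Data validation has several dependents: feature extraction (must start by hour 26); train/test split (must start by hour 34, minus 1-hour gap → hour 33); evaluation (must start by hour 38, minus 2-hour gap → hour 36). The earliest of those limits is hour 26, so data validation must start by 26 − 6 = hour 20.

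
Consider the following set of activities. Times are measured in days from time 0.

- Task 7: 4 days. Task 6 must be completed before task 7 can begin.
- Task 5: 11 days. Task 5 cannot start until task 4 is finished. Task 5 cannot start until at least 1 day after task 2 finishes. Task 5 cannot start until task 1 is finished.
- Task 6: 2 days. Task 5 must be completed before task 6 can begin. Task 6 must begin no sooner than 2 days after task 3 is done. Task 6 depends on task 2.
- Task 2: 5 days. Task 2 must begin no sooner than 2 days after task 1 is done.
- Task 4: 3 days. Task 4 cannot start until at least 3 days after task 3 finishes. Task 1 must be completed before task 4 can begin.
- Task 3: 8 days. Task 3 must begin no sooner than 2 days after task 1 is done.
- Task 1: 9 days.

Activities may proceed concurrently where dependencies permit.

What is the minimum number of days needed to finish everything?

42

Task 1 has no prerequisites, so it starts at day 0 and finishes at day 9.
After task 1 (finishes day 9, plus 2-day gap → day 11), task 3 can start at day 11 and finishes at day 19.
For task 4: task 3 (finishes day 19, plus 3-day gap → day 22); task 1 (finishes day 9). Taking the maximum gives a start of day 22, and it finishes at 22 + 3 = day 25.
Task 2 cannot begin until task 1 (finishes day 9, plus 2-day gap → day 11). It runs from day 11 to 11 + 5 = day 16.
Task 5 has to wait for task 4 (finishes day 25); task 2 (finishes day 16, plus 1-day gap → day 17); task 1 (finishes day 9). The latest of these is day 25, so task 5 runs day 25 to 25 + 11 = day 36.
For task 6: task 5 (finishes day 36); task 3 (finishes day 19, plus 2-day gap → day 21); task 2 (finishes day 16). Taking the maximum gives a start of day 36, and it finishes at 36 + 2 = day 38.
After task 6 (finishes day 38), task 7 can start at day 38 and finishes at day 42.
All tasks are finished once the last one completes. Finish times: Task 1 at 9, Task 2 at 16, Task 3 at 19, Task 4 at 25, Task 5 at 36, Task 6 at 38, Task 7 at 42. The latest is day 42.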